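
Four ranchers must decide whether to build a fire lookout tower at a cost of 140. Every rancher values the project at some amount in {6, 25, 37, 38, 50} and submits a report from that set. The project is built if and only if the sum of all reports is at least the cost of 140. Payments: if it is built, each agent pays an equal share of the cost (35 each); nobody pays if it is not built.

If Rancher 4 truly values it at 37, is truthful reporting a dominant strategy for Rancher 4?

Consider the case where Rancher 1 reports 6, Rancher 2 reports 37 and Rancher 3 reports 50.
Truthful report 37: project not built, utility 0.
Report 50 instead: project built, pays 35, utility 37 - 35 = 2.
Since 2 > 0, reporting 50 is strictly better here, so truthful reporting is not dominant.

No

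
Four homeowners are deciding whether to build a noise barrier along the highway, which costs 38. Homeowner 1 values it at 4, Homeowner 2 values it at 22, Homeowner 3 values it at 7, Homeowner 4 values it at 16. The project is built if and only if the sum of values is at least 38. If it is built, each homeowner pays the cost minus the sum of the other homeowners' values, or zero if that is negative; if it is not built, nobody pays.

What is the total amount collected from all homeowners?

Total value 49 ≥ cost 38, so it is built.
Homeowner 1: others sum to 45; max(0, 38 - 45) = 0.
Homeowner 2: others sum to 27; max(0, 38 - 27) = 11.
Homeowner 3: others sum to 42; max(0, 38 - 42) = 0.
Homeowner 4: others sum to 33; max(0, 38 - 33) = 5.
Total collected = 0 + 11 + 0 + 5 = 16.

16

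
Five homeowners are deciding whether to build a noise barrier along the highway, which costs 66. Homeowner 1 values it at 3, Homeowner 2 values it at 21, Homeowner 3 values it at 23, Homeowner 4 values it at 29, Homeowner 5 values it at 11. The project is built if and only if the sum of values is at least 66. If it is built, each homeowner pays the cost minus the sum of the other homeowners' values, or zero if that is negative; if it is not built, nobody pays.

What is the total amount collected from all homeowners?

10

Total value 87 ≥ cost 66, so it is built.
Homeowner 1: others sum to 84; max(0, 66 - 84) = 0.
Homeowner 2: others sum to 66; max(0, 66 - 66) = 0.
Homeowner 3: others sum to 64; max(0, 66 - 64) = 2.
Homeowner 4: others sum to 58; max(0, 66 - 58) = 8.
Homeowner 5: others sum to 76; max(0, 66 - 76) = 0.
Total collected = 0 + 0 + 2 + 8 + 0 = 10.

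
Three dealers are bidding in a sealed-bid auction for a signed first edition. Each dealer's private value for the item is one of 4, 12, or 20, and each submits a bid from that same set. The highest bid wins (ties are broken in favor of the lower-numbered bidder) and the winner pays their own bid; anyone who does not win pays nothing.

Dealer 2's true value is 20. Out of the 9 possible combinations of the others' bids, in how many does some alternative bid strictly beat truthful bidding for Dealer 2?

2

Others bid (4, 4): truth gives 0; bid 12 gives 8 > 0. Violating.
Others bid (4, 12): truth gives 0; bid 12 gives 8 > 0. Violating.
Others bid (4, 20): truth gives 0; no alternative beats it.
Others bid (12, 4): truth gives 0; no alternative beats it.
(Checking all 9 profiles: 2 have a profitable deviation, 7 do not.)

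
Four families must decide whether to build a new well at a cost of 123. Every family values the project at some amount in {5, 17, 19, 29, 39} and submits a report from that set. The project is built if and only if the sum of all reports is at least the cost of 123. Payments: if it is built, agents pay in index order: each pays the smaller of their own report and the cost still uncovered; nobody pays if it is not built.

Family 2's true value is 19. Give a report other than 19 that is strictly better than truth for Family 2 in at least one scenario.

Suppose Family 1 reports 29, Family 3 reports 39 and Family 4 reports 39.
Report 19: project built, pays 19, utility 19 - 19 = 0.
Report 17: project built, pays 17, utility 19 - 17 = 2.
So reporting 17 beats truth here (2 > 0).

17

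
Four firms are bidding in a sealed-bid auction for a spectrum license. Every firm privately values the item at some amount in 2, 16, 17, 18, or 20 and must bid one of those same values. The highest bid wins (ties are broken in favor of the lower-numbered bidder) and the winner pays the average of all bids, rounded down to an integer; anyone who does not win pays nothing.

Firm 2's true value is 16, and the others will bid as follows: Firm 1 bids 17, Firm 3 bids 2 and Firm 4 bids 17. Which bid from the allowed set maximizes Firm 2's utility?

Bid 2: loses, pays 0, utility 0.
Bid 16: loses, pays 0, utility 0.
Bid 17: loses, pays 0, utility 0.
Bid 18: wins, pays 13, utility 16 - 13 = 3.
Bid 20: wins, pays 14, utility 16 - 14 = 2.
The best choice is 18 with utility 3.

18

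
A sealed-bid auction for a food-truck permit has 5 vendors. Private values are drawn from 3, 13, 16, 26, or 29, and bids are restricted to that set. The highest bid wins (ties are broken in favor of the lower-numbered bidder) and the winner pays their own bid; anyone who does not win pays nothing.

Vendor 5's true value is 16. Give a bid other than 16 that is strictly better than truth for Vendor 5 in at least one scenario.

13

Suppose Vendor 1 bids 3, Vendor 2 bids 3, Vendor 3 bids 3 and Vendor 4 bids 3.
Bid 16: wins, pays 16, utility 16 - 16 = 0.
Bid 13: wins, pays 13, utility 16 - 13 = 3.
So bidding 13 beats truth here (3 > 0).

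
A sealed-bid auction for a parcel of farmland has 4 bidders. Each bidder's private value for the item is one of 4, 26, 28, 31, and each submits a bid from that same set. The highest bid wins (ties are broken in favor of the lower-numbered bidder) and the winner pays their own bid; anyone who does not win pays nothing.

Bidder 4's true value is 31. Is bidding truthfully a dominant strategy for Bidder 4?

Consider the case where Bidder 1 bids 4, Bidder 2 bids 4 and Bidder 3 bids 4.
Truthful bid 31: wins, pays 31, utility 31 - 31 = 0.
Bid 26 instead: wins, pays 26, utility 31 - 26 = 5.
Since 5 > 0, bidding 26 is strictly better here, so truthful bidding is not dominant.

No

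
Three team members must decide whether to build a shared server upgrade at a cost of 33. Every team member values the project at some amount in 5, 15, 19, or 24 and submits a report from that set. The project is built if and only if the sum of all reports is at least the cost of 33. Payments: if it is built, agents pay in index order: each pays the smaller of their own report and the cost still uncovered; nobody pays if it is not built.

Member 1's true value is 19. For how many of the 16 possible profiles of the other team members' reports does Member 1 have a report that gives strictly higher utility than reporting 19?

15

Others report (5, 15): truth gives 0; report 15 gives 4 > 0. Violating.
Others report (5, 19): truth gives 0; report 15 gives 4 > 0. Violating.
Others report (5, 24): truth gives 0; report 5 gives 14 > 0. Violating.
Others report (15, 5): truth gives 0; report 15 gives 4 > 0. Violating.
Others report (5, 5): truth gives 0; no alternative beats it.
(Checking all 16 profiles: 15 have a profitable deviation, 1 does not.)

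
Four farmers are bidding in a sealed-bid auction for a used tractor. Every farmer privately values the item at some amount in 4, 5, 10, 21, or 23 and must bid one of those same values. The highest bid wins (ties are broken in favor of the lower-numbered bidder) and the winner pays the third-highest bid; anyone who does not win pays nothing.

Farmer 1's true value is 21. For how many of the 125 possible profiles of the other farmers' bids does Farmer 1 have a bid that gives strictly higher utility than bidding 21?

27

Others bid (4, 4, 23): truth gives 0; bid 23 gives 17 > 0. Violating.
Others bid (4, 5, 23): truth gives 0; bid 23 gives 16 > 0. Violating.
Others bid (4, 10, 23): truth gives 0; bid 23 gives 11 > 0. Violating.
Others bid (4, 23, 4): truth gives 0; bid 23 gives 17 > 0. Violating.
Others bid (4, 4, 4): truth gives 17; no alternative beats it.
Others bid (4, 4, 5): truth gives 17; no alternative beats it.
(Checking all 125 profiles: 27 have a profitable deviation, 98 do not.)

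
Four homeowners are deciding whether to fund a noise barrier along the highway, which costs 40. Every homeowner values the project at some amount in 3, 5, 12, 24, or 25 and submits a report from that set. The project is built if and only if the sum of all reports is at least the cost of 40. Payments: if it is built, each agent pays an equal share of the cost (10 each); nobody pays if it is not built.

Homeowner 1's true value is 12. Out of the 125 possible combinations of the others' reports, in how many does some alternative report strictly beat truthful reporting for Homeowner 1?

16

Others report (3, 3, 12): truth gives 0; report 24 gives 2 > 0. Violating.
Others report (3, 5, 12): truth gives 0; report 24 gives 2 > 0. Violating.
Others report (3, 12, 3): truth gives 0; report 24 gives 2 > 0. Violating.
Others report (3, 12, 5): truth gives 0; report 24 gives 2 > 0. Violating.
Others report (3, 3, 3): truth gives 0; no alternative beats it.
Others report (3, 3, 5): truth gives 0; no alternative beats it.
(Checking all 125 profiles: 16 have a profitable deviation, 109 do not.)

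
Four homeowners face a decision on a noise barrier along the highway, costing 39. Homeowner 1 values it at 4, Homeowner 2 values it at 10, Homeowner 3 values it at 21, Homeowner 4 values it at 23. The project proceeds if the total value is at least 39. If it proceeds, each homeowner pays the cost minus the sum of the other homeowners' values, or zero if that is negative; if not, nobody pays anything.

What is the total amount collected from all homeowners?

Total value 58 ≥ cost 39, so it is built.
Homeowner 1: others sum to 54; max(0, 39 - 54) = 0.
Homeowner 2: others sum to 48; max(0, 39 - 48) = 0.
Homeowner 3: others sum to 37; max(0, 39 - 37) = 2.
Homeowner 4: others sum to 35; max(0, 39 - 35) = 4.
Total collected = 0 + 0 + 2 + 4 = 6.

6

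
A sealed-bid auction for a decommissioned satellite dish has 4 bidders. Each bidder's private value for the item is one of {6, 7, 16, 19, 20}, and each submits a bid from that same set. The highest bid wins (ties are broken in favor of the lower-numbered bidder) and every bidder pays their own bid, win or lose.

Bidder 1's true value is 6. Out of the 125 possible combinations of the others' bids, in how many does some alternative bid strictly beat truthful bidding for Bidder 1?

Others bid (6, 6, 7): truth gives -6; bid 7 gives -1 > -6. Violating.
Others bid (6, 7, 6): truth gives -6; bid 7 gives -1 > -6. Violating.
Others bid (6, 7, 7): truth gives -6; bid 7 gives -1 > -6. Violating.
Others bid (7, 6, 6): truth gives -6; bid 7 gives -1 > -6. Violating.
Others bid (6, 6, 6): truth gives 0; no alternative beats it.
Others bid (6, 6, 16): truth gives -6; no alternative beats it.
(Checking all 125 profiles: 7 have a profitable deviation, 118 do not.)

7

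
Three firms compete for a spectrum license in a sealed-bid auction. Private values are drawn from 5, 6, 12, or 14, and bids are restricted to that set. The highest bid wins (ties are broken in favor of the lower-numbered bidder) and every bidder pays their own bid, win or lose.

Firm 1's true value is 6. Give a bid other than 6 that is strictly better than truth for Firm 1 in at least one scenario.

5

Suppose Firm 2 bids 5 and Firm 3 bids 5.
Bid 6: wins, pays 6, utility 6 - 6 = 0.
Bid 5: wins, pays 5, utility 6 - 5 = 1.
So bidding 5 beats truth here (1 > 0).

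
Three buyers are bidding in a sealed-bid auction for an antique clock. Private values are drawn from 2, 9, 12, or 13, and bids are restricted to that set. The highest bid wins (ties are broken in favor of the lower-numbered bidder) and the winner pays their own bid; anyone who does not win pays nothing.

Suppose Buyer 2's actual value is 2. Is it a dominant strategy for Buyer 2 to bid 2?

Yes

Check each profile of the others' bids and compare truth against every alternative bid.
Others bid (2, 2): truth gives 0, best alternative gives -7.
Others bid (2, 9): truth gives 0, best alternative gives -7.
Others bid (2, 12): truth gives 0, best alternative gives 0.
Others bid (2, 13): truth gives 0, best alternative gives 0.
Others bid (9, 2): truth gives 0, best alternative gives 0.
Others bid (9, 9): truth gives 0, best alternative gives 0.
(Remaining 10 profiles checked similarly; truth is weakly best in each.)
In every case the truthful bid is at least as good as any alternative, so it is a dominant strategy.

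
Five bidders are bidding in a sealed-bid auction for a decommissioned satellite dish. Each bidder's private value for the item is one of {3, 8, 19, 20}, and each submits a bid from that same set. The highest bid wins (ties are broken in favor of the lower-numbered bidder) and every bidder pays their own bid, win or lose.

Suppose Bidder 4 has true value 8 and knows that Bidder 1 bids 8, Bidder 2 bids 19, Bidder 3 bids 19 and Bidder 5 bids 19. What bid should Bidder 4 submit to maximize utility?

3

Bid 3: loses but pays 3, utility -3.
Bid 8: loses but pays 8, utility -8.
Bid 19: loses but pays 19, utility -19.
Bid 20: wins, pays 20, utility 8 - 20 = -12.
The best choice is 3 with utility -3.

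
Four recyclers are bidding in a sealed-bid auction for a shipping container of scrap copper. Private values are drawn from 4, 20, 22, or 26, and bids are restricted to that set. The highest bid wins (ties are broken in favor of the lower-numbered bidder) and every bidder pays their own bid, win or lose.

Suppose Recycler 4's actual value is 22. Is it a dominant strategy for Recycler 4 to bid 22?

No

Consider the case where Recycler 1 bids 4, Recycler 2 bids 4 and Recycler 3 bids 4.
Truthful bid 22: wins, pays 22, utility 22 - 22 = 0.
Bid 20 instead: wins, pays 20, utility 22 - 20 = 2.
Since 2 > 0, bidding 20 is strictly better here, so truthful bidding is not dominant.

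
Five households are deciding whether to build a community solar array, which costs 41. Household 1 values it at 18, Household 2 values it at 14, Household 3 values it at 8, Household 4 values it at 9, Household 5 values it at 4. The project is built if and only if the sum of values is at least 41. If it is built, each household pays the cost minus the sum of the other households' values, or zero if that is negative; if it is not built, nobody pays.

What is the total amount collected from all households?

8

Total value 53 ≥ cost 41, so it is built.
Household 1: others sum to 35; max(0, 41 - 35) = 6.
Household 2: others sum to 39; max(0, 41 - 39) = 2.
Household 3: others sum to 45; max(0, 41 - 45) = 0.
Household 4: others sum to 44; max(0, 41 - 44) = 0.
Household 5: others sum to 49; max(0, 41 - 49) = 0.
Total collected = 6 + 2 + 0 + 0 + 0 = 8.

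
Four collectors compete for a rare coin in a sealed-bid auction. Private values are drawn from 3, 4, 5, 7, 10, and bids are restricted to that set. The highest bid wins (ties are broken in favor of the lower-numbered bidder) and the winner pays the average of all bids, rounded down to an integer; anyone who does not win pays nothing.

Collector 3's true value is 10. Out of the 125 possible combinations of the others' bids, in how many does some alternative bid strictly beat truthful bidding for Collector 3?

Others bid (3, 3, 3): truth gives 6; bid 4 gives 7 > 6. Violating.
Others bid (3, 3, 4): truth gives 5; bid 4 gives 7 > 5. Violating.
Others bid (3, 3, 5): truth gives 5; bid 5 gives 6 > 5. Violating.
Others bid (3, 4, 3): truth gives 5; bid 5 gives 7 > 5. Violating.
Others bid (3, 3, 7): truth gives 5; no alternative beats it.
Others bid (3, 3, 10): truth gives 4; no alternative beats it.
(Checking all 125 profiles: 29 have a profitable deviation, 96 do not.)

29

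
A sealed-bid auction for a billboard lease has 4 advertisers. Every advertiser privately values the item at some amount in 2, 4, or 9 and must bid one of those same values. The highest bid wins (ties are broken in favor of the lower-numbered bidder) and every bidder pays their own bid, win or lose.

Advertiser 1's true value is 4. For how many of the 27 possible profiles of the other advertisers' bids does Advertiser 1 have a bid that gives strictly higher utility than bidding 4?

20

Others bid (2, 2, 2): truth gives 0; bid 2 gives 2 > 0. Violating.
Others bid (2, 2, 9): truth gives -4; bid 2 gives -2 > -4. Violating.
Others bid (2, 4, 9): truth gives -4; bid 2 gives -2 > -4. Violating.
Others bid (2, 9, 2): truth gives -4; bid 2 gives -2 > -4. Violating.
Others bid (2, 2, 4): truth gives 0; no alternative beats it.
Others bid (2, 4, 2): truth gives 0; no alternative beats it.
(Checking all 27 profiles: 20 have a profitable deviation, 7 do not.)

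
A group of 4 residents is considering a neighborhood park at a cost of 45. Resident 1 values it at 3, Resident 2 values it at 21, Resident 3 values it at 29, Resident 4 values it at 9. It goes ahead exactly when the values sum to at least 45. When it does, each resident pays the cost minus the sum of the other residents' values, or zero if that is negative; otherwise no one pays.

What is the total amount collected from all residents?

Total value 62 ≥ cost 45, so it is built.
Resident 1: others sum to 59; max(0, 45 - 59) = 0.
Resident 2: others sum to 41; max(0, 45 - 41) = 4.
Resident 3: others sum to 33; max(0, 45 - 33) = 12.
Resident 4: others sum to 53; max(0, 45 - 53) = 0.
Total collected = 0 + 4 + 12 + 0 = 16.

16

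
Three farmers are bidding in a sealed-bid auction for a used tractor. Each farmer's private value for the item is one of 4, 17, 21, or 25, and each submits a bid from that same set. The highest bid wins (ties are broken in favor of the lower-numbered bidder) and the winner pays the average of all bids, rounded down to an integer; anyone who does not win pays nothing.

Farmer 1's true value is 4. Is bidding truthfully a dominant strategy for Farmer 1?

Check each profile of the others' bids and compare truth against every alternative bid.
Others bid (17, 17): truth gives 0, best alternative gives -13.
Others bid (4, 17): truth gives 0, best alternative gives -8.
Others bid (17, 4): truth gives 0, best alternative gives -8.
Others bid (4, 4): truth gives 0, best alternative gives -4.
Others bid (4, 21): truth gives 0, best alternative gives 0.
Others bid (4, 25): truth gives 0, best alternative gives 0.
(Remaining 10 profiles checked similarly; truth is weakly best in each.)
In every case the truthful bid is at least as good as any alternative, so it is a dominant strategy.

Yes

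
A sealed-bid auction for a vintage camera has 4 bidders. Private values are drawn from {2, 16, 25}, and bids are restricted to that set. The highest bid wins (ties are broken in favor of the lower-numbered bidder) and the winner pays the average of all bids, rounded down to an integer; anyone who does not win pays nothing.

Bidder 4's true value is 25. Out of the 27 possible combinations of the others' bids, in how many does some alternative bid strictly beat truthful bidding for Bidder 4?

1

Others bid (2, 2, 2): truth gives 18; bid 16 gives 20 > 18. Violating.
Others bid (2, 2, 16): truth gives 14; no alternative beats it.
Others bid (2, 2, 25): truth gives 0; no alternative beats it.
(Checking all 27 profiles: 1 has a profitable deviation, 26 do not.)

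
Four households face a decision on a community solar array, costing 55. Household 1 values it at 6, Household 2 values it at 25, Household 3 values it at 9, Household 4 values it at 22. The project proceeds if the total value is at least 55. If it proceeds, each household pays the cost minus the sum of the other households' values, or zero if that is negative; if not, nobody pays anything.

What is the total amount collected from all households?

35

Total value 62 ≥ cost 55, so it is built.
Household 1: others sum to 56; max(0, 55 - 56) = 0.
Household 2: others sum to 37; max(0, 55 - 37) = 18.
Household 3: others sum to 53; max(0, 55 - 53) = 2.
Household 4: others sum to 40; max(0, 55 - 40) = 15.
Total collected = 0 + 18 + 2 + 15 = 35.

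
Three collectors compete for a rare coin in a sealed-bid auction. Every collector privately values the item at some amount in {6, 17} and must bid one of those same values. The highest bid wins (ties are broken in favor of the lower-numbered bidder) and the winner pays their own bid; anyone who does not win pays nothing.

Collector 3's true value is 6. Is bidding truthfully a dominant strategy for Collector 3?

Yes

Check each profile of the others' bids and compare truth against every alternative bid.
Others bid (6, 6): truth gives 0, best alternative gives -11.
Others bid (6, 17): truth gives 0, best alternative gives 0.
Others bid (17, 6): truth gives 0, best alternative gives 0.
Others bid (17, 17): truth gives 0, best alternative gives 0.
In every case the truthful bid is at least as good as any alternative, so it is a dominant strategy.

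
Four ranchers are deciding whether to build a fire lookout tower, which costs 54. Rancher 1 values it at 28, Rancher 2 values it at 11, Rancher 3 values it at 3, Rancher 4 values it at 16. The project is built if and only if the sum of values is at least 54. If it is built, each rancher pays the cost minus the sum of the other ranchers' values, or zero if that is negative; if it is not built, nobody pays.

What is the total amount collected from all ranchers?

43

Total value 58 ≥ cost 54, so it is built.
Rancher 1: others sum to 30; max(0, 54 - 30) = 24.
Rancher 2: others sum to 47; max(0, 54 - 47) = 7.
Rancher 3: others sum to 55; max(0, 54 - 55) = 0.
Rancher 4: others sum to 42; max(0, 54 - 42) = 12.
Total collected = 24 + 7 + 0 + 12 = 43.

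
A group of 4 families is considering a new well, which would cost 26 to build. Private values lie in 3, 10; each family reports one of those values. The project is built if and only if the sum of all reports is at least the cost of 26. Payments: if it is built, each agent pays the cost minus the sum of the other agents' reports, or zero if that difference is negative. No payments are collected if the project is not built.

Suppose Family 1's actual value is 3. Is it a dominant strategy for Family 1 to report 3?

Yes

Check each profile of the others' reports and compare truth against every alternative report.
Others report (3, 3, 10): truth gives 0, best alternative gives -7.
Others report (3, 10, 3): truth gives 0, best alternative gives -7.
Others report (10, 3, 3): truth gives 0, best alternative gives -7.
Others report (10, 10, 10): truth gives 3, best alternative gives 3.
Others report (3, 3, 3): truth gives 0, best alternative gives 0.
Others report (3, 10, 10): truth gives 0, best alternative gives 0.
(Remaining 2 profiles checked similarly; truth is weakly best in each.)
In every case the truthful report is at least as good as any alternative, so it is a dominant strategy.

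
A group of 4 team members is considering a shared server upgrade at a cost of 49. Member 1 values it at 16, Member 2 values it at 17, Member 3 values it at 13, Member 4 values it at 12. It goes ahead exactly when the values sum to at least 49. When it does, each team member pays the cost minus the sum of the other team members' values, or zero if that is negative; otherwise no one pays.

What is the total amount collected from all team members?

Total value 58 ≥ cost 49, so it is built.
Member 1: others sum to 42; max(0, 49 - 42) = 7.
Member 2: others sum to 41; max(0, 49 - 41) = 8.
Member 3: others sum to 45; max(0, 49 - 45) = 4.
Member 4: others sum to 46; max(0, 49 - 46) = 3.
Total collected = 7 + 8 + 4 + 3 = 22.

22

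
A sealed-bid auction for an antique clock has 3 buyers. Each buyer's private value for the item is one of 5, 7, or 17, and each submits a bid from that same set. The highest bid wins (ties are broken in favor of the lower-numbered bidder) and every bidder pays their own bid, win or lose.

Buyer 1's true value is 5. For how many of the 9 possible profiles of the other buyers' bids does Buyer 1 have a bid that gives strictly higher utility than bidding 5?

3

Others bid (5, 7): truth gives -5; bid 7 gives -2 > -5. Violating.
Others bid (7, 5): truth gives -5; bid 7 gives -2 > -5. Violating.
Others bid (7, 7): truth gives -5; bid 7 gives -2 > -5. Violating.
Others bid (5, 5): truth gives 0; no alternative beats it.
Others bid (5, 17): truth gives -5; no alternative beats it.
(Checking all 9 profiles: 3 have a profitable deviation, 6 do not.)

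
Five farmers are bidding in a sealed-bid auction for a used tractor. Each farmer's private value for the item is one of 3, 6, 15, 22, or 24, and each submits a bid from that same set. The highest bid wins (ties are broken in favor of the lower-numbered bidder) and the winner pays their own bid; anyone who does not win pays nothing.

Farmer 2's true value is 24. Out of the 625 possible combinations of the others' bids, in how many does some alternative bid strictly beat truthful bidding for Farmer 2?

192

Others bid (3, 3, 3, 3): truth gives 0; bid 6 gives 18 > 0. Violating.
Others bid (3, 3, 3, 6): truth gives 0; bid 6 gives 18 > 0. Violating.
Others bid (3, 3, 3, 15): truth gives 0; bid 15 gives 9 > 0. Violating.
Others bid (3, 3, 3, 22): truth gives 0; bid 22 gives 2 > 0. Violating.
Others bid (3, 3, 3, 24): truth gives 0; no alternative beats it.
Others bid (3, 3, 6, 24): truth gives 0; no alternative beats it.
(Checking all 625 profiles: 192 have a profitable deviation, 433 do not.)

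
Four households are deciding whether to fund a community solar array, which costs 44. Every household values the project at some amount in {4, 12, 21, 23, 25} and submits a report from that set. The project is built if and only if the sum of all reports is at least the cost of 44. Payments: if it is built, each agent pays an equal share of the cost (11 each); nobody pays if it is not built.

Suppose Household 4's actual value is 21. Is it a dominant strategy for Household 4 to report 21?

No

Consider the case where Household 1 reports 4, Household 2 reports 4 and Household 3 reports 12.
Truthful report 21: project not built, utility 0.
Report 25 instead: project built, pays 11, utility 21 - 11 = 10.
Since 10 > 0, reporting 25 is strictly better here, so truthful reporting is not dominant.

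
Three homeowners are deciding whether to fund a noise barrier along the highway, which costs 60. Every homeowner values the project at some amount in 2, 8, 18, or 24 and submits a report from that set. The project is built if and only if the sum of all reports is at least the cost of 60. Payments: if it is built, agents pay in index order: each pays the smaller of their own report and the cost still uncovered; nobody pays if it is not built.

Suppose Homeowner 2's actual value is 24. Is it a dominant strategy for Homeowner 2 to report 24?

No

Consider the case where Homeowner 1 reports 18 and Homeowner 3 reports 24.
Truthful report 24: project built, pays 24, utility 24 - 24 = 0.
Report 18 instead: project built, pays 18, utility 24 - 18 = 6.
Since 6 > 0, reporting 18 is strictly better here, so truthful reporting is not dominant.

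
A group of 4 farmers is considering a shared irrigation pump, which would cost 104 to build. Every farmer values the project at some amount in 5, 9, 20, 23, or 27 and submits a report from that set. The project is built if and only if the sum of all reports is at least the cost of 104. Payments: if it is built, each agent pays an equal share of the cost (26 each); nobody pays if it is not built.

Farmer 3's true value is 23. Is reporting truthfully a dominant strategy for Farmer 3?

Consider the case where Farmer 1 reports 27, Farmer 2 reports 27 and Farmer 4 reports 27.
Truthful report 23: project built, pays 26, utility 23 - 26 = -3.
Report 5 instead: project not built, utility 0.
Since 0 > -3, reporting 5 is strictly better here, so truthful reporting is not dominant.

No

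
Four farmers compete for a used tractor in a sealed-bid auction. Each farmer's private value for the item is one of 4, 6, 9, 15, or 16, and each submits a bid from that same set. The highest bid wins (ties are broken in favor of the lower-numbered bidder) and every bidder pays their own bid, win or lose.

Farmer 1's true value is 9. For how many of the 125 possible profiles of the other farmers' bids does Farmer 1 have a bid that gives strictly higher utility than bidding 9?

106

Others bid (4, 4, 4): truth gives 0; bid 4 gives 5 > 0. Violating.
Others bid (4, 4, 6): truth gives 0; bid 6 gives 3 > 0. Violating.
Others bid (4, 4, 15): truth gives -9; bid 4 gives -4 > -9. Violating.
Others bid (4, 4, 16): truth gives -9; bid 4 gives -4 > -9. Violating.
Others bid (4, 4, 9): truth gives 0; no alternative beats it.
Others bid (4, 6, 9): truth gives 0; no alternative beats it.
(Checking all 125 profiles: 106 have a profitable deviation, 19 do not.)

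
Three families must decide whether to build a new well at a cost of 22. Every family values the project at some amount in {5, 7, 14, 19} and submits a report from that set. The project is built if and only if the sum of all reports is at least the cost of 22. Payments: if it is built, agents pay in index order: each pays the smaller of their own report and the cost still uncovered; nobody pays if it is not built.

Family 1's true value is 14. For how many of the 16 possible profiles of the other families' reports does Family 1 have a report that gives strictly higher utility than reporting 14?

Others report (5, 14): truth gives 0; report 5 gives 9 > 0. Violating.
Others report (5, 19): truth gives 0; report 5 gives 9 > 0. Violating.
Others report (7, 14): truth gives 0; report 5 gives 9 > 0. Violating.
Others report (7, 19): truth gives 0; report 5 gives 9 > 0. Violating.
Others report (5, 5): truth gives 0; no alternative beats it.
Others report (5, 7): truth gives 0; no alternative beats it.
(Checking all 16 profiles: 12 have a profitable deviation, 4 do not.)

12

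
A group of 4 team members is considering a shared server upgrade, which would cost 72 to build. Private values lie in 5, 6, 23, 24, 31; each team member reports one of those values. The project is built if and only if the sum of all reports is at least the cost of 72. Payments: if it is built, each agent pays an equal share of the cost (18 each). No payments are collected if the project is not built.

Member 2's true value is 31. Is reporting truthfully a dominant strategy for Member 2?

Yes

Check each profile of the others' reports and compare truth against every alternative report.
Others report (5, 5, 31): truth gives 13, best alternative gives 0.
Others report (5, 6, 31): truth gives 13, best alternative gives 0.
Others report (5, 31, 5): truth gives 13, best alternative gives 0.
Others report (5, 31, 6): truth gives 13, best alternative gives 0.
Others report (6, 5, 31): truth gives 13, best alternative gives 0.
Others report (6, 6, 31): truth gives 13, best alternative gives 0.
(Remaining 119 profiles checked similarly; truth is weakly best in each.)
In every case the truthful report is at least as good as any alternative, so it is a dominant strategy.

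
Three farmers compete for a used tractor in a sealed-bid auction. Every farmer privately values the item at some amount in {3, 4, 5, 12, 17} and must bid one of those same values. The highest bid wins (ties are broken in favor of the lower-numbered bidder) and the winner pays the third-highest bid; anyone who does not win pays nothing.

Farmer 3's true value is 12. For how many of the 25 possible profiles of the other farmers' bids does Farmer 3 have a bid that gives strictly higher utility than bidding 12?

6

Others bid (3, 12): truth gives 0; bid 17 gives 9 > 0. Violating.
Others bid (4, 12): truth gives 0; bid 17 gives 8 > 0. Violating.
Others bid (5, 12): truth gives 0; bid 17 gives 7 > 0. Violating.
Others bid (12, 3): truth gives 0; bid 17 gives 9 > 0. Violating.
Others bid (3, 3): truth gives 9; no alternative beats it.
Others bid (3, 4): truth gives 9; no alternative beats it.
(Checking all 25 profiles: 6 have a profitable deviation, 19 do not.)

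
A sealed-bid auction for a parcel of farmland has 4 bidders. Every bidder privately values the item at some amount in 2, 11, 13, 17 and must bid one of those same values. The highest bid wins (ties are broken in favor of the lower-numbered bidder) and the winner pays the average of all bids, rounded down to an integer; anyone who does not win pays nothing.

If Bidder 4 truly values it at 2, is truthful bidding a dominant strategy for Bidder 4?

Check each profile of the others' bids and compare truth against every alternative bid.
Others bid (2, 2, 2): truth gives 0, best alternative gives -2.
Others bid (2, 2, 11): truth gives 0, best alternative gives 0.
Others bid (2, 2, 13): truth gives 0, best alternative gives 0.
Others bid (2, 2, 17): truth gives 0, best alternative gives 0.
Others bid (2, 11, 2): truth gives 0, best alternative gives 0.
Others bid (2, 11, 11): truth gives 0, best alternative gives 0.
(Remaining 58 profiles checked similarly; truth is weakly best in each.)
In every case the truthful bid is at least as good as any alternative, so it is a dominant strategy.

Yes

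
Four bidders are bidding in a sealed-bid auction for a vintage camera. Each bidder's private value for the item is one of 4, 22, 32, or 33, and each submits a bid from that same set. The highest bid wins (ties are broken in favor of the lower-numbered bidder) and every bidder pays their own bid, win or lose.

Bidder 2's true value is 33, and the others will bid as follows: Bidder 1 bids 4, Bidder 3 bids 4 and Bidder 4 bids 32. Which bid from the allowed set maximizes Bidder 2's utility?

32

Bid 4: loses but pays 4, utility -4.
Bid 22: loses but pays 22, utility -22.
Bid 32: wins, pays 32, utility 33 - 32 = 1.
Bid 33: wins, pays 33, utility 33 - 33 = 0.
The best choice is 32 with utility 1.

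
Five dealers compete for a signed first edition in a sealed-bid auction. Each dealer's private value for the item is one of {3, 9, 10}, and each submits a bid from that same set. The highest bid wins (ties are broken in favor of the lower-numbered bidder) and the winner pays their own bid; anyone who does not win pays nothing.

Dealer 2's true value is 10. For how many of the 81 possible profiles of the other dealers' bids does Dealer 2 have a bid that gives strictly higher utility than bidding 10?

8

Others bid (3, 3, 3, 3): truth gives 0; bid 9 gives 1 > 0. Violating.
Others bid (3, 3, 3, 9): truth gives 0; bid 9 gives 1 > 0. Violating.
Others bid (3, 3, 9, 3): truth gives 0; bid 9 gives 1 > 0. Violating.
Others bid (3, 3, 9, 9): truth gives 0; bid 9 gives 1 > 0. Violating.
Others bid (3, 3, 3, 10): truth gives 0; no alternative beats it.
Others bid (3, 3, 9, 10): truth gives 0; no alternative beats it.
(Checking all 81 profiles: 8 have a profitable deviation, 73 do not.)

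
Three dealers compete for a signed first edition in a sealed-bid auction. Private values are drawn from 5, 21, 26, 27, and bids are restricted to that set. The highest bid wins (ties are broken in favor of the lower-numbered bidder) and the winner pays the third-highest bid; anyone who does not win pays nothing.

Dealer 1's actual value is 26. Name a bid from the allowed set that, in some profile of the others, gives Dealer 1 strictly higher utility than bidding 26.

27

Suppose Dealer 2 bids 5 and Dealer 3 bids 27.
Bid 26: loses, pays 0, utility 0.
Bid 27: wins, pays 5, utility 26 - 5 = 21.
So bidding 27 beats truth here (21 > 0).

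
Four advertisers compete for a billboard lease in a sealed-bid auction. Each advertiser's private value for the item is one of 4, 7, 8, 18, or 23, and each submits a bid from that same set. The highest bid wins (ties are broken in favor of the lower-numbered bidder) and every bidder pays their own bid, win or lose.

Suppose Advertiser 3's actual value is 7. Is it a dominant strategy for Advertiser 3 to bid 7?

Consider the case where Advertiser 1 bids 4, Advertiser 2 bids 4 and Advertiser 4 bids 8.
Truthful bid 7: loses but pays 7, utility -7.
Bid 4 instead: loses but pays 4, utility -4.
Since -4 > -7, bidding 4 is strictly better here, so truthful bidding is not dominant.

No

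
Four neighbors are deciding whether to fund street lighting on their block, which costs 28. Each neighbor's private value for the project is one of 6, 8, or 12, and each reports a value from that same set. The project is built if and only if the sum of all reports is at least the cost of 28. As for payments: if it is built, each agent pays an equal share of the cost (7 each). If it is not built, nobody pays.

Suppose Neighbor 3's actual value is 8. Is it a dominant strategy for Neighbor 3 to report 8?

Consider the case where Neighbor 1 reports 6, Neighbor 2 reports 6 and Neighbor 4 reports 6.
Truthful report 8: project not built, utility 0.
Report 12 instead: project built, pays 7, utility 8 - 7 = 1.
Since 1 > 0, reporting 12 is strictly better here, so truthful reporting is not dominant.

No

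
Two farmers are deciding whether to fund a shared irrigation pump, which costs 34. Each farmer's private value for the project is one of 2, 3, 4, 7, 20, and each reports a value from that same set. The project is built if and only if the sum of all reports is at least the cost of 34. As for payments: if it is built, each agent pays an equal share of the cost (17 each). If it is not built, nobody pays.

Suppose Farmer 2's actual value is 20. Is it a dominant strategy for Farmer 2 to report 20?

Yes

Check each profile of the others' reports and compare truth against every alternative report.
Others report (20): truth gives 3, best alternative gives 0.
Others report (2): truth gives 0, best alternative gives 0.
Others report (3): truth gives 0, best alternative gives 0.
Others report (4): truth gives 0, best alternative gives 0.
Others report (7): truth gives 0, best alternative gives 0.
In every case the truthful report is at least as good as any alternative, so it is a dominant strategy.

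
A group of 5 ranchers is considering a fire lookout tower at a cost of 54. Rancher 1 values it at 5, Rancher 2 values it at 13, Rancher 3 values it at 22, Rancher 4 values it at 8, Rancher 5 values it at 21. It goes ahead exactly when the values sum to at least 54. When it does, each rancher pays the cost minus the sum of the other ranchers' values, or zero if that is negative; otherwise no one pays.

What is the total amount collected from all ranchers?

Total value 69 ≥ cost 54, so it is built.
Rancher 1: others sum to 64; max(0, 54 - 64) = 0.
Rancher 2: others sum to 56; max(0, 54 - 56) = 0.
Rancher 3: others sum to 47; max(0, 54 - 47) = 7.
Rancher 4: others sum to 61; max(0, 54 - 61) = 0.
Rancher 5: others sum to 48; max(0, 54 - 48) = 6.
Total collected = 0 + 0 + 7 + 0 + 6 = 13.

13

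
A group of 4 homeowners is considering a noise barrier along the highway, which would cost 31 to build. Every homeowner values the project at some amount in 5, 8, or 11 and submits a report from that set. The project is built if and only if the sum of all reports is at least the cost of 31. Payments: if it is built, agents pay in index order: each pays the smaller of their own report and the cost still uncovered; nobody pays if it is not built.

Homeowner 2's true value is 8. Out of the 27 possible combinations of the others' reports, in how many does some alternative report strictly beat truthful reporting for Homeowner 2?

10

Others report (5, 11, 11): truth gives 0; report 5 gives 3 > 0. Violating.
Others report (8, 8, 11): truth gives 0; report 5 gives 3 > 0. Violating.
Others report (8, 11, 8): truth gives 0; report 5 gives 3 > 0. Violating.
Others report (8, 11, 11): truth gives 0; report 5 gives 3 > 0. Violating.
Others report (5, 5, 5): truth gives 0; no alternative beats it.
Others report (5, 5, 8): truth gives 0; no alternative beats it.
(Checking all 27 profiles: 10 have a profitable deviation, 17 do not.)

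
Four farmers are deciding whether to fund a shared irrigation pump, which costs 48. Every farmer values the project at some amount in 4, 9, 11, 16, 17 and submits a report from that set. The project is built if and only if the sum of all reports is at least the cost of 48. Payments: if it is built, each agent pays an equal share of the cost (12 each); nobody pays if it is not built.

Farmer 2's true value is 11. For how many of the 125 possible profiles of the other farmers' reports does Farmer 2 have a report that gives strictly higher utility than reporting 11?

36

Others report (4, 16, 17): truth gives -1; report 4 gives 0 > -1. Violating.
Others report (4, 17, 16): truth gives -1; report 4 gives 0 > -1. Violating.
Others report (4, 17, 17): truth gives -1; report 4 gives 0 > -1. Violating.
Others report (9, 11, 17): truth gives -1; report 4 gives 0 > -1. Violating.
Others report (4, 4, 4): truth gives 0; no alternative beats it.
Others report (4, 4, 9): truth gives 0; no alternative beats it.
(Checking all 125 profiles: 36 have a profitable deviation, 89 do not.)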